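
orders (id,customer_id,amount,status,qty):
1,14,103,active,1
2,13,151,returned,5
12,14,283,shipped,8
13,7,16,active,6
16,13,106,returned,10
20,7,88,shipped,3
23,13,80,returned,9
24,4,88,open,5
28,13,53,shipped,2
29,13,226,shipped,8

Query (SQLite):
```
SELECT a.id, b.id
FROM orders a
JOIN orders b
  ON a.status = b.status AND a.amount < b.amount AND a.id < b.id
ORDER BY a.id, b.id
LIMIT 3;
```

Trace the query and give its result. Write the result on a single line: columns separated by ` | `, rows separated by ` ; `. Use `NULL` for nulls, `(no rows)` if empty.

20 | 29 ; 28 | 29

Pairs (a,b) with same status, a.amount < b.amount, a.id < b.id.
status groups: active:{1,13} open:{24} returned:{2,16,23} shipped:{12,20,28,29}
Ordered by (a.id, b.id); first 3.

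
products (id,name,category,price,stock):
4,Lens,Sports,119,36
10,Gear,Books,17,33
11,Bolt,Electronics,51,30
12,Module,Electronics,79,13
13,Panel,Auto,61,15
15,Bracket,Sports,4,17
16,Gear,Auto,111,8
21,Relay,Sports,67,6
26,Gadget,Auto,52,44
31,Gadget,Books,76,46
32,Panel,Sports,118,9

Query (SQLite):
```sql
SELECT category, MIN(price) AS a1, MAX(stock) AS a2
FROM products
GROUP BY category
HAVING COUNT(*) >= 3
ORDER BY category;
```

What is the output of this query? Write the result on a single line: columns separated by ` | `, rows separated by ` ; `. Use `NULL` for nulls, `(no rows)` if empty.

Group products by category.
Per group compute: MIN(price), MAX(stock).
HAVING: drop groups with fewer than 3 rows.
  Auto: ids {13, 16, 26} → MIN(price)=52, MAX(stock)=44
  Books: ids {10, 31} → MIN(price)=17, MAX(stock)=46
  Electronics: ids {11, 12} → MIN(price)=51, MAX(stock)=30
  Sports: ids {4, 15, 21, 32} → MIN(price)=4, MAX(stock)=36

Auto | 52 | 44 ; Sports | 4 | 36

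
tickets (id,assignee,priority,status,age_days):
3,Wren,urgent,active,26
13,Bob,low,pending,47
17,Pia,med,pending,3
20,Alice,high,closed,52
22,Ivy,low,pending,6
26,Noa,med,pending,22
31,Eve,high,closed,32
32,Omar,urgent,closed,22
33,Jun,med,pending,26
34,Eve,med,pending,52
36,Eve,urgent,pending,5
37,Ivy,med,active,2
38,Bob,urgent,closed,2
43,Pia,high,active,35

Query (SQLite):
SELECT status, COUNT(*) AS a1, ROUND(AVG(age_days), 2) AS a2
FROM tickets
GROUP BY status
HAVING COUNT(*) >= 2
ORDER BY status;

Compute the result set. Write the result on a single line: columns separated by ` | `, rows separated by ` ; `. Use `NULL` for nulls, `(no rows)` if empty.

Group tickets by status.
Per group compute: COUNT(*), ROUND(AVG(age_days), 2).
HAVING: drop groups with fewer than 2 rows.
  active: ids {3, 37, 43} → COUNT(*)=3, ROUND(AVG(age_days), 2)=21
  closed: ids {20, 31, 32, 38} → COUNT(*)=4, ROUND(AVG(age_days), 2)=27
  pending: ids {13, 17, 22, 26, 33, 34, 36} → COUNT(*)=7, ROUND(AVG(age_days), 2)=23

active | 3 | 21 ; closed | 4 | 27 ; pending | 7 | 23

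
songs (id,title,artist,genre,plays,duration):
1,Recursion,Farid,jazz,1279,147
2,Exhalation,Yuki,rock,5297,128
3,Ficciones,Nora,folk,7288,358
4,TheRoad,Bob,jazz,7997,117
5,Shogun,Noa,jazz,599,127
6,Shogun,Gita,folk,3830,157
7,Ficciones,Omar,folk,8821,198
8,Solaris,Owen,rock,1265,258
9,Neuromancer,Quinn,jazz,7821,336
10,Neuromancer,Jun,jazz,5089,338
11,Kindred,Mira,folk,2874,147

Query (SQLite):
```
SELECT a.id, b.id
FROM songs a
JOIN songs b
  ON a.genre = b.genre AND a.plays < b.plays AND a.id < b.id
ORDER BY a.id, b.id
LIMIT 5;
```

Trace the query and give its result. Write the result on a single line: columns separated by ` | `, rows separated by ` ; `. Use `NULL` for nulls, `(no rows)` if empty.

Pairs (a,b) with same genre, a.plays < b.plays, a.id < b.id.
genre groups: folk:{3,6,7,11} jazz:{1,4,5,9,10} rock:{2,8}
Ordered by (a.id, b.id); first 5.

1 | 4 ; 1 | 9 ; 1 | 10 ; 3 | 7 ; 5 | 9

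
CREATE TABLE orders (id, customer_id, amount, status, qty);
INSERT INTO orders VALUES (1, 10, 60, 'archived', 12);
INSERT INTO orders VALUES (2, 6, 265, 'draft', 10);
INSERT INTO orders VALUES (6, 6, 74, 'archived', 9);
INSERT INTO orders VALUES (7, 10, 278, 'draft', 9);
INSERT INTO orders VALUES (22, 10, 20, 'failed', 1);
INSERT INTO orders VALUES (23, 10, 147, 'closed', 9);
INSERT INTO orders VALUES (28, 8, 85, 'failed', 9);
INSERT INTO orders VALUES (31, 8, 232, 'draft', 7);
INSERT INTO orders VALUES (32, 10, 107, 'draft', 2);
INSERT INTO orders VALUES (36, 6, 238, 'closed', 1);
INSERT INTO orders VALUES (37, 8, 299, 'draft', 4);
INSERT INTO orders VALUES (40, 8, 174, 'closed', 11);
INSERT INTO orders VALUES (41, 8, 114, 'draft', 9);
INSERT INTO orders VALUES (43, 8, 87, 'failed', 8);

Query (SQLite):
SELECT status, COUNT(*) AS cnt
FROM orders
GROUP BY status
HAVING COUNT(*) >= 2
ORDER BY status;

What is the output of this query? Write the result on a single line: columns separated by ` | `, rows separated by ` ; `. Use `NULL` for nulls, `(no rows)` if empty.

archived | 2 ; closed | 3 ; draft | 6 ; failed | 3

Partition orders by status; compute COUNT(*) within each group.
HAVING: keep groups with count ≥ 2.
  archived: ids {1, 6} → COUNT(*)=2
  closed: ids {23, 36, 40} → COUNT(*)=3
  draft: ids {2, 7, 31, 32, 37, 41} → COUNT(*)=6
  failed: ids {22, 28, 43} → COUNT(*)=3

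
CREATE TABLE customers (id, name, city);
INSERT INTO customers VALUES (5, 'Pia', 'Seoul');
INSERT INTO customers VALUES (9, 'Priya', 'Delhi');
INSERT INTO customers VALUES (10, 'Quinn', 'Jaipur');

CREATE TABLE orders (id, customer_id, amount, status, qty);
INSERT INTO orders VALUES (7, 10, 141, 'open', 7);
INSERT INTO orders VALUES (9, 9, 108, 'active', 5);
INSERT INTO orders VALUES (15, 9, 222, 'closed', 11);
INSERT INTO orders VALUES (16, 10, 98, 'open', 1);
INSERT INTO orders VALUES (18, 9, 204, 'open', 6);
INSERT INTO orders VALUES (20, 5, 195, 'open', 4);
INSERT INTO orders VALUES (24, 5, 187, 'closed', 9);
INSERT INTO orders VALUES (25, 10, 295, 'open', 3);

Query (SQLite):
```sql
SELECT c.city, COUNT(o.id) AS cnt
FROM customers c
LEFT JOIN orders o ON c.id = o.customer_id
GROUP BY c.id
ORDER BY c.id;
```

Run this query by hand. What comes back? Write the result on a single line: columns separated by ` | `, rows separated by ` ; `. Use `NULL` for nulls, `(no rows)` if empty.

LEFT JOIN keeps every customers row; unmatched ones get NULL for orders columns.
Group by customers.id and compute COUNT(o.id). COUNT(col) of an all-NULL group is 0.
  5: ids {20, 24} → COUNT(o.id)=2
  9: ids {9, 15, 18} → COUNT(o.id)=3
  10: ids {7, 16, 25} → COUNT(o.id)=3

Seoul | 2 ; Delhi | 3 ; Jaipur | 3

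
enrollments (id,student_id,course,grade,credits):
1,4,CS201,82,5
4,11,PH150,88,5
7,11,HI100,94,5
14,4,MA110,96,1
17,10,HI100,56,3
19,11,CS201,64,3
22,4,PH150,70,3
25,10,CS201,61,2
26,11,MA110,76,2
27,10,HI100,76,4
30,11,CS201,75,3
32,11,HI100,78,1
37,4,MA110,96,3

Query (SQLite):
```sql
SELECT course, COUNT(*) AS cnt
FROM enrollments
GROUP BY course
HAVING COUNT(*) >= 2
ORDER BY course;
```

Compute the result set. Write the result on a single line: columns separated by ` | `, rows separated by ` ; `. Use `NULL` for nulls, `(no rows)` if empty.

Partition enrollments by course; compute COUNT(*) within each group.
HAVING: keep groups with count ≥ 2.
  CS201: ids {1, 19, 25, 30} → COUNT(*)=4
  HI100: ids {7, 17, 27, 32} → COUNT(*)=4
  MA110: ids {14, 26, 37} → COUNT(*)=3
  PH150: ids {4, 22} → COUNT(*)=2

CS201 | 4 ; HI100 | 4 ; MA110 | 3 ; PH150 | 2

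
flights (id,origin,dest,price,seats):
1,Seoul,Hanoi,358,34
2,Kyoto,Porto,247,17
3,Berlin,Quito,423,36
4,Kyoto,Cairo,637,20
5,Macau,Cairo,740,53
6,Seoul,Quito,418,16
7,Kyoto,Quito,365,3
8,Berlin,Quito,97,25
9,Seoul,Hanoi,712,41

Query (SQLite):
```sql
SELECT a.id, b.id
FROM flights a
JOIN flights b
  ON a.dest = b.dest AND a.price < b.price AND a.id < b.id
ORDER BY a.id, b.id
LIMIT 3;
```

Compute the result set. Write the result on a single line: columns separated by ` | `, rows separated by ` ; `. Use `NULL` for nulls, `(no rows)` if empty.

Pairs (a,b) with same dest, a.price < b.price, a.id < b.id.
dest groups: Cairo:{4,5} Hanoi:{1,9} Porto:{2} Quito:{3,6,7,8}
Ordered by (a.id, b.id); first 3.

1 | 9 ; 4 | 5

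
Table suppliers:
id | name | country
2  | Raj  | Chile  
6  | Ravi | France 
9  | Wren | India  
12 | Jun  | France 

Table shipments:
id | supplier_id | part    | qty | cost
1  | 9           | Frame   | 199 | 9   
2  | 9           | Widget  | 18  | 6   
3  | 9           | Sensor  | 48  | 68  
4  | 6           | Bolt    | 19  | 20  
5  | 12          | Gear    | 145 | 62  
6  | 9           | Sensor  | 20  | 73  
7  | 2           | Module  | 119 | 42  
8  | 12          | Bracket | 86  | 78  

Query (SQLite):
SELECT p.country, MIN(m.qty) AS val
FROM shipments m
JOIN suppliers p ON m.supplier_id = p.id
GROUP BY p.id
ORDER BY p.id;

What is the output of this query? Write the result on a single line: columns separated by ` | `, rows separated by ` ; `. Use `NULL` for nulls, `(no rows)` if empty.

Chile | 119 ; France | 19 ; India | 18 ; France | 86

Join each shipments row to its suppliers via supplier_id.
Group joined rows by suppliers.id; compute MIN(m.qty) per group.
  2: ids {7} → MIN(m.qty)=119
  6: ids {4} → MIN(m.qty)=19
  9: ids {1, 2, 3, 6} → MIN(m.qty)=18
  12: ids {5, 8} → MIN(m.qty)=86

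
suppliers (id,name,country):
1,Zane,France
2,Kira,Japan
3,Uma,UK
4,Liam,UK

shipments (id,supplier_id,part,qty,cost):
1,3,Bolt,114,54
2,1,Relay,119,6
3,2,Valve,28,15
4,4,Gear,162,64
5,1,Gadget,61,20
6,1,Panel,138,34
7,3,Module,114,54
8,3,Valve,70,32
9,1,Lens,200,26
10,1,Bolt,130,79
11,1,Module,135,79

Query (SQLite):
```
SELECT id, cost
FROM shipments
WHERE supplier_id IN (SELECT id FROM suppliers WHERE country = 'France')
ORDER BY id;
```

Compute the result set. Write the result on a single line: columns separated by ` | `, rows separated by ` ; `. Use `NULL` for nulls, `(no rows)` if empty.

Inner query: suppliers.id where country = 'France'.
Outer: keep shipments rows whose supplier_id is in that set.
Inner query → {1}

2 | 6 ; 5 | 20 ; 6 | 34 ; 9 | 26 ; 10 | 79 ; 11 | 79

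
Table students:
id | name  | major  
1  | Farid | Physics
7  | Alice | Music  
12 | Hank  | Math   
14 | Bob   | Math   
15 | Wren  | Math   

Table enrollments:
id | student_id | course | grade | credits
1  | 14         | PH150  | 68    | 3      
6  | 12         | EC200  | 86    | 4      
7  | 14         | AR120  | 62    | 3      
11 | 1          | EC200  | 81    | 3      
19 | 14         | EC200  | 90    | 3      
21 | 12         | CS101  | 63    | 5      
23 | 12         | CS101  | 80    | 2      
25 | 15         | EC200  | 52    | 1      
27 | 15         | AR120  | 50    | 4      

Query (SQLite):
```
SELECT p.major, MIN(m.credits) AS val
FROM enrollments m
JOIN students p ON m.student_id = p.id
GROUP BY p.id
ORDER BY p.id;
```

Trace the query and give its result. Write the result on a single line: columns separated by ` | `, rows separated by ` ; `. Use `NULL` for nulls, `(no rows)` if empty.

Join each enrollments row to its students via student_id.
Group joined rows by students.id; compute MIN(m.credits) per group.
  1: ids {11} → MIN(m.credits)=3
  12: ids {6, 21, 23} → MIN(m.credits)=2
  14: ids {1, 7, 19} → MIN(m.credits)=3
  15: ids {25, 27} → MIN(m.credits)=1

Physics | 3 ; Math | 2 ; Math | 3 ; Math | 1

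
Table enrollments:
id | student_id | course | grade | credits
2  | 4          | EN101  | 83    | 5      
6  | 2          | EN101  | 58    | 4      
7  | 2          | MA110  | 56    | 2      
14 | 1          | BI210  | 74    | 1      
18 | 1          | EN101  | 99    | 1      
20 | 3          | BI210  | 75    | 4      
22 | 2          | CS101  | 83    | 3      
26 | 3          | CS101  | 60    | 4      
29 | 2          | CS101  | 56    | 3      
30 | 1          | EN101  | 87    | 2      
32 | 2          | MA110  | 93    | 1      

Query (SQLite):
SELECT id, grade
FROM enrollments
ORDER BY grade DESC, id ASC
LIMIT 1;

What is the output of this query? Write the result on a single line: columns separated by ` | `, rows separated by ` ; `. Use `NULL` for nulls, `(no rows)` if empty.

Sort by grade desc, tiebreak id asc: (99, id=18), (93, id=32), (87, id=30), (83, id=2) …. Take first 1.

18 | 99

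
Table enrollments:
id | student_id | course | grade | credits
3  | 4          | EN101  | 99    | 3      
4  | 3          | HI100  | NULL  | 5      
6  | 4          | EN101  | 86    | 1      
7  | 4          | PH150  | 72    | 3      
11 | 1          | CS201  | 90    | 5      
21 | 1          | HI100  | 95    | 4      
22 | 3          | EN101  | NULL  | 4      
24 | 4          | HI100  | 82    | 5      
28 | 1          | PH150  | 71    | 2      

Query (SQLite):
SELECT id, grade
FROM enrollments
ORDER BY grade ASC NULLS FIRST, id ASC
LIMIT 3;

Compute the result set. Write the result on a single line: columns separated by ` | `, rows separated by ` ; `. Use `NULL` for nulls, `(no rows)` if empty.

4 | NULL ; 22 | NULL ; 28 | 71

Sort by grade asc, tiebreak id asc: (NULL, id=4), (NULL, id=22), (71, id=28), (72, id=7), (82, id=24), (86, id=6) …. Take first 3.
NULLS FIRST: NULL grade rows go before all non-NULL rows (among themselves ordered by id asc).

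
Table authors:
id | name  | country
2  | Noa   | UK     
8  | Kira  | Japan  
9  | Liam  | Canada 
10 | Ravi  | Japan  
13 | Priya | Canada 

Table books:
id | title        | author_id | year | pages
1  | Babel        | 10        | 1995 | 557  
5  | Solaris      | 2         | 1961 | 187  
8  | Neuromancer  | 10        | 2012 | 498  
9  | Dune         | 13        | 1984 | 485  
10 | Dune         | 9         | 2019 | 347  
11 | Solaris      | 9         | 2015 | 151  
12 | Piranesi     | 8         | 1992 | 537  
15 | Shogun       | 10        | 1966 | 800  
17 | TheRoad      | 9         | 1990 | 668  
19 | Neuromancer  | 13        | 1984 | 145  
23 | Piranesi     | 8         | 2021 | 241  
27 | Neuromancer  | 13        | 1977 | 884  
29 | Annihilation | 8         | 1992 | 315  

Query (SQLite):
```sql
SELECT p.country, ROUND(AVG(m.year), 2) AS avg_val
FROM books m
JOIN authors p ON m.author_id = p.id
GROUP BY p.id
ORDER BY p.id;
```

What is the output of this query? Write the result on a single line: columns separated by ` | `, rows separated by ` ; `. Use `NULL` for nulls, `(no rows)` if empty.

Join each books row to its authors via author_id.
Group joined rows by authors.id; compute ROUND(AVG(m.year), 2) per group.
  2: ids {5} → ROUND(AVG(m.year), 2)=1961
  8: ids {12, 23, 29} → ROUND(AVG(m.year), 2)=2001.67
  9: ids {10, 11, 17} → ROUND(AVG(m.year), 2)=2008
  10: ids {1, 8, 15} → ROUND(AVG(m.year), 2)=1991
  13: ids {9, 19, 27} → ROUND(AVG(m.year), 2)=1981.67

UK | 1961 ; Japan | 2001.67 ; Canada | 2008 ; Japan | 1991 ; Canada | 1981.67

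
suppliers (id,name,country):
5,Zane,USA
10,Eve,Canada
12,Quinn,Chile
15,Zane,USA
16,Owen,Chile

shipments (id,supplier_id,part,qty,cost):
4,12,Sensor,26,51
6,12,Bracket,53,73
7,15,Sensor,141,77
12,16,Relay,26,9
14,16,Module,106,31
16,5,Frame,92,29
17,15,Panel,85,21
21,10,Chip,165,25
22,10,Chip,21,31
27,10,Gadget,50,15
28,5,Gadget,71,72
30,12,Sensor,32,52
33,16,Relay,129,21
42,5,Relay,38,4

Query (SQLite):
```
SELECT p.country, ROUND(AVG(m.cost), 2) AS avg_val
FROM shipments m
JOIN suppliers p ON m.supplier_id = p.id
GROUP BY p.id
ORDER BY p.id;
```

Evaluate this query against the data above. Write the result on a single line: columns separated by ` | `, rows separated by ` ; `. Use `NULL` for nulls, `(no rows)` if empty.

Join each shipments row to its suppliers via supplier_id.
Group joined rows by suppliers.id; compute ROUND(AVG(m.cost), 2) per group.
  5: ids {16, 28, 42} → ROUND(AVG(m.cost), 2)=35
  10: ids {21, 22, 27} → ROUND(AVG(m.cost), 2)=23.67
  12: ids {4, 6, 30} → ROUND(AVG(m.cost), 2)=58.67
  15: ids {7, 17} → ROUND(AVG(m.cost), 2)=49
  16: ids {12, 14, 33} → ROUND(AVG(m.cost), 2)=20.33

USA | 35 ; Canada | 23.67 ; Chile | 58.67 ; USA | 49 ; Chile | 20.33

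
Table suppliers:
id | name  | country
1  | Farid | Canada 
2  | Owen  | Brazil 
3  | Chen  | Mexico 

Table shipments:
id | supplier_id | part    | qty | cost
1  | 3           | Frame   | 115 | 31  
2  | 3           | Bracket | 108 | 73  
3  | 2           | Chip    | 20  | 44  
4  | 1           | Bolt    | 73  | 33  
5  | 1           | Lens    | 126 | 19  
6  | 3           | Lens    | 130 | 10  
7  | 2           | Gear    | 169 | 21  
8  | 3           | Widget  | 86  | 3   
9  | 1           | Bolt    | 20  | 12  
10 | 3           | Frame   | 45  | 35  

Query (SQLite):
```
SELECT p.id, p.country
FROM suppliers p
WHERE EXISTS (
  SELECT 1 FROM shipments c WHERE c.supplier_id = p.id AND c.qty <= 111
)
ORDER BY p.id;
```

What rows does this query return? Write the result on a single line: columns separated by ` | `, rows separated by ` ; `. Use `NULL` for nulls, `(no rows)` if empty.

1 | Canada ; 2 | Brazil ; 3 | Mexico

For each suppliers row, check whether any shipments with matching supplier_id has qty <= 111.
Keep rows where that is true.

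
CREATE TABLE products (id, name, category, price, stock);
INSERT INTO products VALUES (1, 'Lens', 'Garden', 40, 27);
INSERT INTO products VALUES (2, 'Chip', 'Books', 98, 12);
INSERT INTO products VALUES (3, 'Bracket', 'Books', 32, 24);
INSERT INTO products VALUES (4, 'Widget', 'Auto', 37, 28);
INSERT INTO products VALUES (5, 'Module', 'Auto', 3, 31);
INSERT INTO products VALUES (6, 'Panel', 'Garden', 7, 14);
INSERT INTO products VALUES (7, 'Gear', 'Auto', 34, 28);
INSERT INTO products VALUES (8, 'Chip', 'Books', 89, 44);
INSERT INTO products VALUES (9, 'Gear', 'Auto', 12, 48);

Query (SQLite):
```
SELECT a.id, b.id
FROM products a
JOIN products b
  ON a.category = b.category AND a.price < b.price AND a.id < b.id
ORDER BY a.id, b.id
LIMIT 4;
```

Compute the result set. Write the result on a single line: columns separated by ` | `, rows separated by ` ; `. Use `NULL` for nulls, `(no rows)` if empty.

Pairs (a,b) with same category, a.price < b.price, a.id < b.id.
category groups: Auto:{4,5,7,9} Books:{2,3,8} Garden:{1,6}
Ordered by (a.id, b.id); first 4.

3 | 8 ; 5 | 7 ; 5 | 9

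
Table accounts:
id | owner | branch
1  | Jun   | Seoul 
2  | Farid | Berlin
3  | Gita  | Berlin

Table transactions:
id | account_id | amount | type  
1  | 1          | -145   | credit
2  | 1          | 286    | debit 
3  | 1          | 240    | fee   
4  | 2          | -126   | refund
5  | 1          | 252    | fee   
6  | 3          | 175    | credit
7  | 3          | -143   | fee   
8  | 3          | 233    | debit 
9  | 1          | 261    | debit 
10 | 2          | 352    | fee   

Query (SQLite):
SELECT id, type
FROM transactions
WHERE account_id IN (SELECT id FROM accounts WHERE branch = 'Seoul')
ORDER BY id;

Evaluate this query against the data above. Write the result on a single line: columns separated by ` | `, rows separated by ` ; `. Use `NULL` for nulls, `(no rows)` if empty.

1 | credit ; 2 | debit ; 3 | fee ; 5 | fee ; 9 | debit

Inner query: accounts.id where branch = 'Seoul'.
Outer: keep transactions rows whose account_id is in that set.
Inner query → {1}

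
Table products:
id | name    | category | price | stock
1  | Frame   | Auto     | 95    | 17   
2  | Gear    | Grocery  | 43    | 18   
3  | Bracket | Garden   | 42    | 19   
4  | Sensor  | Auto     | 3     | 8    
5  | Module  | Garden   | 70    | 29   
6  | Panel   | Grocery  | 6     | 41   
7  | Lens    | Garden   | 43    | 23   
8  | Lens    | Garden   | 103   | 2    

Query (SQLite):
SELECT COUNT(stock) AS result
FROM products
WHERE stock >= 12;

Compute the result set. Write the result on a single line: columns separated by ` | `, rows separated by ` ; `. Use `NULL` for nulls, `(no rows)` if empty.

6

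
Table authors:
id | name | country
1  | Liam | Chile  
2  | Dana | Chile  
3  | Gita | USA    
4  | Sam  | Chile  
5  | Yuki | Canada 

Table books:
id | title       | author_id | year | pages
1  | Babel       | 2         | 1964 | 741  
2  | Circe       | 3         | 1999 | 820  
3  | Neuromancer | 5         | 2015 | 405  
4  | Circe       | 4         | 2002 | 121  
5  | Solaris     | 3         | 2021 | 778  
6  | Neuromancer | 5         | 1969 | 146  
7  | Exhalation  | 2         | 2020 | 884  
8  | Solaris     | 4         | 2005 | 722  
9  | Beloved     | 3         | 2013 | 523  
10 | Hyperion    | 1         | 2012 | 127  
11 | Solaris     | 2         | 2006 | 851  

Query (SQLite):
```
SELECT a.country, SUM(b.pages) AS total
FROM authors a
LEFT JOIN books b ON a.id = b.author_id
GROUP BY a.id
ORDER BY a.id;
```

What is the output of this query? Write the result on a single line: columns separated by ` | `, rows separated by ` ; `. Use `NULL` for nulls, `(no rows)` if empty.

Chile | 127 ; Chile | 2476 ; USA | 2121 ; Chile | 843 ; Canada | 551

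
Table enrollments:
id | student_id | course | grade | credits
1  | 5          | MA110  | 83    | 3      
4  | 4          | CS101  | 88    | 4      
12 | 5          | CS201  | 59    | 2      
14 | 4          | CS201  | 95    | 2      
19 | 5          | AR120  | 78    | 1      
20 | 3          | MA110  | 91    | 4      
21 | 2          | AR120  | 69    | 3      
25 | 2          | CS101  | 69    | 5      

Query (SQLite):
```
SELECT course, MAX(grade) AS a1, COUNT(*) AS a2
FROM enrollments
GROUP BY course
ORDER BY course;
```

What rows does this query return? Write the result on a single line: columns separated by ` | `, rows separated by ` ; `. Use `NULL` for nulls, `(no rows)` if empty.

Group enrollments by course.
Per group compute: MAX(grade), COUNT(*).
  AR120: ids {19, 21} → MAX(grade)=78, COUNT(*)=2
  CS101: ids {4, 25} → MAX(grade)=88, COUNT(*)=2
  CS201: ids {12, 14} → MAX(grade)=95, COUNT(*)=2
  MA110: ids {1, 20} → MAX(grade)=91, COUNT(*)=2

AR120 | 78 | 2 ; CS101 | 88 | 2 ; CS201 | 95 | 2 ; MA110 | 91 | 2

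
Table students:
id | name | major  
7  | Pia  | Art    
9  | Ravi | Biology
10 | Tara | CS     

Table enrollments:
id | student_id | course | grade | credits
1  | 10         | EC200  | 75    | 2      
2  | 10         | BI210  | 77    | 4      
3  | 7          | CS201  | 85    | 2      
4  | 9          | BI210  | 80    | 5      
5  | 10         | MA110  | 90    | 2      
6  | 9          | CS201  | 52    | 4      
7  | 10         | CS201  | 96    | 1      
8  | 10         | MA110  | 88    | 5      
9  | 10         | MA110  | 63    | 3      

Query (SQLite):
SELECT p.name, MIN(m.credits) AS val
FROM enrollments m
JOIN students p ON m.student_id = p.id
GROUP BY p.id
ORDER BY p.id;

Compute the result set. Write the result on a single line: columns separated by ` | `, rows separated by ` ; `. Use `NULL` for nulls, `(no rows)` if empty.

Join each enrollments row to its students via student_id.
Group joined rows by students.id; compute MIN(m.credits) per group.
  7: ids {3} → MIN(m.credits)=2
  9: ids {4, 6} → MIN(m.credits)=4
  10: ids {1, 2, 5, 7, 8, 9} → MIN(m.credits)=1

Pia | 2 ; Ravi | 4 ; Tara | 1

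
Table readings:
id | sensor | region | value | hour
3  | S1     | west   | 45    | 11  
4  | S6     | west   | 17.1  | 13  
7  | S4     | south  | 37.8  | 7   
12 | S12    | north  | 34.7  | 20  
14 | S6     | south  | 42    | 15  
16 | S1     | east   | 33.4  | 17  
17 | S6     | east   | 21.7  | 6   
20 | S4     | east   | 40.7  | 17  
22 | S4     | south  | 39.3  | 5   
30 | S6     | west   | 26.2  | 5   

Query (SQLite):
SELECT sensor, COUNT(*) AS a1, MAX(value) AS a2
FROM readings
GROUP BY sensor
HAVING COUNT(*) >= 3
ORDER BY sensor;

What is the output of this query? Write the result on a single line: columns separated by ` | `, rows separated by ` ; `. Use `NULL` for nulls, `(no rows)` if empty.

Group readings by sensor.
Per group compute: COUNT(*), MAX(value).
HAVING: drop groups with fewer than 3 rows.
  S1: ids {3, 16} → COUNT(*)=2, MAX(value)=45
  S12: ids {12} → COUNT(*)=1, MAX(value)=34.7
  S4: ids {7, 20, 22} → COUNT(*)=3, MAX(value)=40.7
  S6: ids {4, 14, 17, 30} → COUNT(*)=4, MAX(value)=42

S4 | 3 | 40.7 ; S6 | 4 | 42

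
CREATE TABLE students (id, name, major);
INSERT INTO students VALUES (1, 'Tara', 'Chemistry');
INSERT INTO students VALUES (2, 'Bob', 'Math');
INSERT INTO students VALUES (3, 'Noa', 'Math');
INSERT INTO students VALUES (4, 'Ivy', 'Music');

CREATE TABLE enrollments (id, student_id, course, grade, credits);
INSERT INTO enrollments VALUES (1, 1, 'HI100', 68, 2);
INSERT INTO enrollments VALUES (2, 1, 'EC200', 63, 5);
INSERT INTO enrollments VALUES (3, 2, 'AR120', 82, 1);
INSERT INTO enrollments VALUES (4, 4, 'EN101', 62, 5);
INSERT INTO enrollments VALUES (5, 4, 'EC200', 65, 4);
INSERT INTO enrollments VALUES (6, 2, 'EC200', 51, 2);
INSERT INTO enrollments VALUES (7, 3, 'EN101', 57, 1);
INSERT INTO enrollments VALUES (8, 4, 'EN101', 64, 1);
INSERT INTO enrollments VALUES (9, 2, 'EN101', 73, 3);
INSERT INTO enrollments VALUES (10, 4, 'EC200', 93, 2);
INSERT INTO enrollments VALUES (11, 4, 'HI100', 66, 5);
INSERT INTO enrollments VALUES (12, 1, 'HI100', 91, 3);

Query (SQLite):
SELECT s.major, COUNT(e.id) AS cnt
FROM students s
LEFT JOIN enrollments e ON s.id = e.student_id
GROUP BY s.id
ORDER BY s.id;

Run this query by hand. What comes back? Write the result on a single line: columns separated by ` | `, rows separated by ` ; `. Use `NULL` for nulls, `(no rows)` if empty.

LEFT JOIN keeps every students row; unmatched ones get NULL for enrollments columns.
Group by students.id and compute COUNT(e.id). COUNT(col) of an all-NULL group is 0.
  1: ids {1, 2, 12} → COUNT(e.id)=3
  2: ids {3, 6, 9} → COUNT(e.id)=3
  3: ids {7} → COUNT(e.id)=1
  4: ids {4, 5, 8, 10, 11} → COUNT(e.id)=5

Chemistry | 3 ; Math | 3 ; Math | 1 ; Music | 5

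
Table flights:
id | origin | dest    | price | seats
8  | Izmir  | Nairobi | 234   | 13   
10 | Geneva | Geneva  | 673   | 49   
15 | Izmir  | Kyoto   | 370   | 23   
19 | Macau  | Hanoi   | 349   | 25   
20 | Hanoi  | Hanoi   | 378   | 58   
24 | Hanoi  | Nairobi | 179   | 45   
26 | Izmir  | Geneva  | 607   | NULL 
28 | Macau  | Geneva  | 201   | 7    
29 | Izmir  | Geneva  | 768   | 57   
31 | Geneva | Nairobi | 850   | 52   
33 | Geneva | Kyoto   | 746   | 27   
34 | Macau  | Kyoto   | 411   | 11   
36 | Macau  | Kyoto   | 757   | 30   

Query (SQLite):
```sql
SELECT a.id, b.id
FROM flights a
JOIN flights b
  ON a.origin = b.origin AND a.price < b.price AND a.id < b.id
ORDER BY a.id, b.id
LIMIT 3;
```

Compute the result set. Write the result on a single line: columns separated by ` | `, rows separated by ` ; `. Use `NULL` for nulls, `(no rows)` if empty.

8 | 15 ; 8 | 26 ; 8 | 29

Pairs (a,b) with same origin, a.price < b.price, a.id < b.id.
origin groups: Geneva:{10,31,33} Hanoi:{20,24} Izmir:{8,15,26,29} Macau:{19,28,34,36}
Ordered by (a.id, b.id); first 3.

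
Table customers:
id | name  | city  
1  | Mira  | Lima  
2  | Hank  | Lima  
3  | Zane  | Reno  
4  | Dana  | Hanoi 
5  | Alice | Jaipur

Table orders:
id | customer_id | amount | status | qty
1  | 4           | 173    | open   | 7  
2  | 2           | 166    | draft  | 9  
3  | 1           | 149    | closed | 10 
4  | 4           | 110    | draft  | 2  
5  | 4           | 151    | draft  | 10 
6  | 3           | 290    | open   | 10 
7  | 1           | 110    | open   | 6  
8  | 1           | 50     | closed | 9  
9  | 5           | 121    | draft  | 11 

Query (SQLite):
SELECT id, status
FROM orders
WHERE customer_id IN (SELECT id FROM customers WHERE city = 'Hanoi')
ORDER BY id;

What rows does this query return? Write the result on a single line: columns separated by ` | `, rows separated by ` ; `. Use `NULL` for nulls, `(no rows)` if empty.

1 | open ; 4 | draft ; 5 | draft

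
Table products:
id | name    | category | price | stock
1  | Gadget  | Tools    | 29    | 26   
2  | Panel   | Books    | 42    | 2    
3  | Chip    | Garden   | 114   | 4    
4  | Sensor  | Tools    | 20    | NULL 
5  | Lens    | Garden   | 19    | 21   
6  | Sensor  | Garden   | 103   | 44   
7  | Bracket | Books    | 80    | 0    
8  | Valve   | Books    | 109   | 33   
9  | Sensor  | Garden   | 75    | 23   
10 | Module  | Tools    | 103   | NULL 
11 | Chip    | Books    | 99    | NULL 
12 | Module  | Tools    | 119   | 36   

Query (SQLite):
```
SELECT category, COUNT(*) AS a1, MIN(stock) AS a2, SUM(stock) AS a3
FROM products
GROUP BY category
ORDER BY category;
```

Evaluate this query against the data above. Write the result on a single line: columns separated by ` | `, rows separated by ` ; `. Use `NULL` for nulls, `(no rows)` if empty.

Books | 4 | 0 | 35 ; Garden | 4 | 4 | 92 ; Tools | 4 | 26 | 62

Group products by category.
Per group compute: COUNT(*), MIN(stock), SUM(stock).
  Books: ids {2, 7, 8, 11} → COUNT(*)=4, MIN(stock)=0, SUM(stock)=35
  Garden: ids {3, 5, 6, 9} → COUNT(*)=4, MIN(stock)=4, SUM(stock)=92
  Tools: ids {1, 4, 10, 12} → COUNT(*)=4, MIN(stock)=26, SUM(stock)=62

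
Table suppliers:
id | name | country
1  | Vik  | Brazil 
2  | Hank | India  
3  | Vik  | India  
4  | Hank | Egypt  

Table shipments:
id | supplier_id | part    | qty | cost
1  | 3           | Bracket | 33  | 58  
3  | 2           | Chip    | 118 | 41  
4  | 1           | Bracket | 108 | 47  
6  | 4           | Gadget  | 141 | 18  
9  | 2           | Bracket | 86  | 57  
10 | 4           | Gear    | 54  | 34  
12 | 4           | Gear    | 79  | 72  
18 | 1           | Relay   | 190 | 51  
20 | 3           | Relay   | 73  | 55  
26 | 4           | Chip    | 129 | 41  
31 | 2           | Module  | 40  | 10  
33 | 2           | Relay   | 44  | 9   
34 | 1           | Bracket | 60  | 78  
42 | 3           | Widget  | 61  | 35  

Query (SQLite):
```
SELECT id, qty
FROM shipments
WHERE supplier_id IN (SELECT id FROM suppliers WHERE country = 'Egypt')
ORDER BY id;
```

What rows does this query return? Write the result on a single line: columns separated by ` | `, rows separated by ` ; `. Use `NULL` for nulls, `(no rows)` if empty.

Inner query: suppliers.id where country = 'Egypt'.
Outer: keep shipments rows whose supplier_id is in that set.
Inner query → {4}

6 | 141 ; 10 | 54 ; 12 | 79 ; 26 | 129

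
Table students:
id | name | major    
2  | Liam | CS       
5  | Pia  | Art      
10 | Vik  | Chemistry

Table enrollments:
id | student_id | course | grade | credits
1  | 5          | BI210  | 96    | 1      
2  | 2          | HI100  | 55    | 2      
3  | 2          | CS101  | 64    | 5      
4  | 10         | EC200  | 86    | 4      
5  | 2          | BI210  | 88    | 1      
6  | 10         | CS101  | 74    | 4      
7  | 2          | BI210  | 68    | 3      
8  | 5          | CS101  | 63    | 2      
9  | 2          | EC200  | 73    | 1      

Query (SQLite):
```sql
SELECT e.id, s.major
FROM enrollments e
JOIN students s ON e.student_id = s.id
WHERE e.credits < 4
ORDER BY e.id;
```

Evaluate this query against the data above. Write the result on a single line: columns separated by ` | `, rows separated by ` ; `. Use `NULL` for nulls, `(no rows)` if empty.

Each enrollments row matches the students row where student_id = students.id.
Then keep rows with e.credits < 4.

1 | Art ; 2 | CS ; 5 | CS ; 7 | CS ; 8 | Art ; 9 | CS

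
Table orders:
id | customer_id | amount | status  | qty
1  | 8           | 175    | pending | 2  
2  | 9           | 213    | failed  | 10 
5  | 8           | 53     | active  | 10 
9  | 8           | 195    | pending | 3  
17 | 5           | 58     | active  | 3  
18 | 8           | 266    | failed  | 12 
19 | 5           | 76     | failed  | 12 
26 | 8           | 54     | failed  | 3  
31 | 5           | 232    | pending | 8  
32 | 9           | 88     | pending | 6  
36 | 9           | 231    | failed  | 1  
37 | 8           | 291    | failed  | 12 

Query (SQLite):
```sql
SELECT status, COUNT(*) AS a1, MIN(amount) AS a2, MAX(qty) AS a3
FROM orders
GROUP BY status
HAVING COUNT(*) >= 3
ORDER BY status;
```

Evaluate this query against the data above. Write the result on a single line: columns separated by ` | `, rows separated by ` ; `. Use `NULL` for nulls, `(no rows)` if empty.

failed | 6 | 54 | 12 ; pending | 4 | 88 | 8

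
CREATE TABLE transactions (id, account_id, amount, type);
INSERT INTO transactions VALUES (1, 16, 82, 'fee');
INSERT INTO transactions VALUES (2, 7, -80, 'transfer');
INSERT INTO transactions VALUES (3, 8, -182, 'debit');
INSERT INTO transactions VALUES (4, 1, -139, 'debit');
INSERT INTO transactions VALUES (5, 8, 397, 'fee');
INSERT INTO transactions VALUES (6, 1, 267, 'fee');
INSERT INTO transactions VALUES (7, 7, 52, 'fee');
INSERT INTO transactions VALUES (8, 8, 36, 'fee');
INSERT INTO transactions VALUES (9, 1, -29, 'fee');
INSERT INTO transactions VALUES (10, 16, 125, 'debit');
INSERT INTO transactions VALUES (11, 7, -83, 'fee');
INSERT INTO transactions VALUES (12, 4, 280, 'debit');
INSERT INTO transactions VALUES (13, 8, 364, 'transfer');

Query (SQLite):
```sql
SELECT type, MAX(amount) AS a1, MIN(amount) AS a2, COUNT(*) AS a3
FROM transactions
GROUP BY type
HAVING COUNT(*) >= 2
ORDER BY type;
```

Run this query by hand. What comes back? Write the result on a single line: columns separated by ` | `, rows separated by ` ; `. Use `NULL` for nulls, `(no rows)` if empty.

debit | 280 | -182 | 4 ; fee | 397 | -83 | 7 ; transfer | 364 | -80 | 2

Group transactions by type.
Per group compute: MAX(amount), MIN(amount), COUNT(*).
HAVING: drop groups with fewer than 2 rows.
  debit: ids {3, 4, 10, 12} → MAX(amount)=280, MIN(amount)=-182, COUNT(*)=4
  fee: ids {1, 5, 6, 7, 8, 9, 11} → MAX(amount)=397, MIN(amount)=-83, COUNT(*)=7
  transfer: ids {2, 13} → MAX(amount)=364, MIN(amount)=-80, COUNT(*)=2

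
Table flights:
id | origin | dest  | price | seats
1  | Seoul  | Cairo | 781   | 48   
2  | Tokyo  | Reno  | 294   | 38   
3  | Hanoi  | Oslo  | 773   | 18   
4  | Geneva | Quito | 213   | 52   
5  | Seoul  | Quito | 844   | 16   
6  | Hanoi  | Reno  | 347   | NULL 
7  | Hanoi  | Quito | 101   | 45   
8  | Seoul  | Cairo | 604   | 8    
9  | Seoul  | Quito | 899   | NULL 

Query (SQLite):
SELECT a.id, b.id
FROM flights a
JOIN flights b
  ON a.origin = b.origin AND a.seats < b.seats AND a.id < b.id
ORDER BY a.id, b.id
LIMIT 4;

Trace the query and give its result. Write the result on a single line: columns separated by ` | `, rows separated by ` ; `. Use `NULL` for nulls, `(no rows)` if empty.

3 | 7

Pairs (a,b) with same origin, a.seats < b.seats, a.id < b.id.
origin groups: Geneva:{4} Hanoi:{3,6,7} Seoul:{1,5,8,9} Tokyo:{2}
Ordered by (a.id, b.id); first 4.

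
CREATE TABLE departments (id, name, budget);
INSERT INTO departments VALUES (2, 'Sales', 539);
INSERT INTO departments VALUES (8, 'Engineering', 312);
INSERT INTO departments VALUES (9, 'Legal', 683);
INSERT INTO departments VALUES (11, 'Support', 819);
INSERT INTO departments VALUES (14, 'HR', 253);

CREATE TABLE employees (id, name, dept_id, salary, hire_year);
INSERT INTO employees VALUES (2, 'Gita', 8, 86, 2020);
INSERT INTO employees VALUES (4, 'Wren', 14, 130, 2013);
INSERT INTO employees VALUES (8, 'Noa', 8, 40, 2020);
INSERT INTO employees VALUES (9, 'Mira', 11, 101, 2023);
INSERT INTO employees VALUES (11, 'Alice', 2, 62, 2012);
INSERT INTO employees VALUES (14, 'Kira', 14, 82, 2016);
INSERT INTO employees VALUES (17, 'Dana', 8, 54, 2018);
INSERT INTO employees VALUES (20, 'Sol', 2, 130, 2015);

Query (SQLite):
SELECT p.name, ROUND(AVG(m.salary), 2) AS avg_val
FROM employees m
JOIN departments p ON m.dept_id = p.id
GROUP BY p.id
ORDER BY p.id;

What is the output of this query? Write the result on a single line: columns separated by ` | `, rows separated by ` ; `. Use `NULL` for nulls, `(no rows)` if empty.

Join each employees row to its departments via dept_id.
Group joined rows by departments.id; compute ROUND(AVG(m.salary), 2) per group.
  2: ids {11, 20} → ROUND(AVG(m.salary), 2)=96
  8: ids {2, 8, 17} → ROUND(AVG(m.salary), 2)=60
  11: ids {9} → ROUND(AVG(m.salary), 2)=101
  14: ids {4, 14} → ROUND(AVG(m.salary), 2)=106

Sales | 96 ; Engineering | 60 ; Support | 101 ; HR | 106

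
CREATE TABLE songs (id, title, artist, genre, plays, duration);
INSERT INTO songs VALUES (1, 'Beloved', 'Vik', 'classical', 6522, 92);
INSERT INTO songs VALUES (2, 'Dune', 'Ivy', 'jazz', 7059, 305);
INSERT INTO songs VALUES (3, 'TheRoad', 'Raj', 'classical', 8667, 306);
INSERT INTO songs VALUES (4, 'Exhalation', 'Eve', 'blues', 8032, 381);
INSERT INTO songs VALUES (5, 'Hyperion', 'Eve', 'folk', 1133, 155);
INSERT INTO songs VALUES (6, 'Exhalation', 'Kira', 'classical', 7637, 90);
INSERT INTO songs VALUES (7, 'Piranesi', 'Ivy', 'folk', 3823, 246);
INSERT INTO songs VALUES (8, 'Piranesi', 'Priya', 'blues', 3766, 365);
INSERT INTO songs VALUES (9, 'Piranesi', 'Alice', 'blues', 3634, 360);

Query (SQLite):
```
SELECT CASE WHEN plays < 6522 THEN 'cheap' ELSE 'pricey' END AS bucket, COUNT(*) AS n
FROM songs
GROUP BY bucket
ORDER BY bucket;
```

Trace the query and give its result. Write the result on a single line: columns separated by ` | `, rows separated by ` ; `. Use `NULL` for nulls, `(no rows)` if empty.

cheap | 4 ; pricey | 5

Bucket rows by plays < 6522 → 'cheap' else 'pricey'; count each bucket.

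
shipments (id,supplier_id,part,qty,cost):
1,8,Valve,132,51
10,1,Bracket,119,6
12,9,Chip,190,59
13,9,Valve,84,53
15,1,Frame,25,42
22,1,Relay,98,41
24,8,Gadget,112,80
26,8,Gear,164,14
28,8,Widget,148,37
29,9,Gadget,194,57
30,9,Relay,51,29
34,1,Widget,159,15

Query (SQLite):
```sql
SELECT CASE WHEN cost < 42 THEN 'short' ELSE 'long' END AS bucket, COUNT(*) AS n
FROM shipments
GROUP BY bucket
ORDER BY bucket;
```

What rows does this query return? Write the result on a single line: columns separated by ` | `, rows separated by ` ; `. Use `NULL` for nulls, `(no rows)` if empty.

Bucket rows by cost < 42 → 'short' else 'long'; count each bucket.

long | 6 ; short | 6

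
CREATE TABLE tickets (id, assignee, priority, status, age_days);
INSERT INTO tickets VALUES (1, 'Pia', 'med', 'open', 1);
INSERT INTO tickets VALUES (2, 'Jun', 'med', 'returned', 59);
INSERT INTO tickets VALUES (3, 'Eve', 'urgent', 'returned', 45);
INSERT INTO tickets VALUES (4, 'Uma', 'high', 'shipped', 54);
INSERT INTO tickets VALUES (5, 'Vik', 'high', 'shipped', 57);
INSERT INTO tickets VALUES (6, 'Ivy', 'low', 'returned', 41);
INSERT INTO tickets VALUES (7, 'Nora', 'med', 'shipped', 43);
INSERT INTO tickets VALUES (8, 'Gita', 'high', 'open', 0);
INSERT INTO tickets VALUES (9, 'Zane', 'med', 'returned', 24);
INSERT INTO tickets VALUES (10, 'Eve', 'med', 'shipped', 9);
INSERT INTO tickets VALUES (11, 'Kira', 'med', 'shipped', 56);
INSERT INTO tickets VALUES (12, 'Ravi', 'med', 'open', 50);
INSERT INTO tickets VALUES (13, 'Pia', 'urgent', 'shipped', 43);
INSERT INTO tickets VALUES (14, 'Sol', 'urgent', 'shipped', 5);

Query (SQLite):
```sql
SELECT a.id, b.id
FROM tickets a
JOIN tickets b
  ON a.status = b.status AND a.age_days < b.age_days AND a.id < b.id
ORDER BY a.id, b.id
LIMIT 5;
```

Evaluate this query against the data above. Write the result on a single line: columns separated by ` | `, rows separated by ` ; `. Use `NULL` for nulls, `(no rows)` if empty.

1 | 12 ; 4 | 5 ; 4 | 11 ; 7 | 11 ; 8 | 12

Pairs (a,b) with same status, a.age_days < b.age_days, a.id < b.id.
status groups: open:{1,8,12} returned:{2,3,6,9} shipped:{4,5,7,10,11,13,14}
Ordered by (a.id, b.id); first 5.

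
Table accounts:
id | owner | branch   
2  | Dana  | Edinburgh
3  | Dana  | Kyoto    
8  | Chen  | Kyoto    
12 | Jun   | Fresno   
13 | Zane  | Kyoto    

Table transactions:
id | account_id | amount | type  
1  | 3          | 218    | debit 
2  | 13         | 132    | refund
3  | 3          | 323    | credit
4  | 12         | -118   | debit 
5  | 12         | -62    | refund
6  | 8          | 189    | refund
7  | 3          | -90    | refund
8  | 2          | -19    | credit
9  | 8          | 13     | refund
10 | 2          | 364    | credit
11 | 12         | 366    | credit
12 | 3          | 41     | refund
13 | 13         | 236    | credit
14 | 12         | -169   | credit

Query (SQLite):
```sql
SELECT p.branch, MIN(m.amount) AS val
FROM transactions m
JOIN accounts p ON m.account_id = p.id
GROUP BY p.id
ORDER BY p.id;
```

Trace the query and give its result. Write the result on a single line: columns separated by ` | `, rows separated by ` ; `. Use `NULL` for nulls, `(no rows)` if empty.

Edinburgh | -19 ; Kyoto | -90 ; Kyoto | 13 ; Fresno | -169 ; Kyoto | 132

Join each transactions row to its accounts via account_id.
Group joined rows by accounts.id; compute MIN(m.amount) per group.
  2: ids {8, 10} → MIN(m.amount)=-19
  3: ids {1, 3, 7, 12} → MIN(m.amount)=-90
  8: ids {6, 9} → MIN(m.amount)=13
  12: ids {4, 5, 11, 14} → MIN(m.amount)=-169
  13: ids {2, 13} → MIN(m.amount)=132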